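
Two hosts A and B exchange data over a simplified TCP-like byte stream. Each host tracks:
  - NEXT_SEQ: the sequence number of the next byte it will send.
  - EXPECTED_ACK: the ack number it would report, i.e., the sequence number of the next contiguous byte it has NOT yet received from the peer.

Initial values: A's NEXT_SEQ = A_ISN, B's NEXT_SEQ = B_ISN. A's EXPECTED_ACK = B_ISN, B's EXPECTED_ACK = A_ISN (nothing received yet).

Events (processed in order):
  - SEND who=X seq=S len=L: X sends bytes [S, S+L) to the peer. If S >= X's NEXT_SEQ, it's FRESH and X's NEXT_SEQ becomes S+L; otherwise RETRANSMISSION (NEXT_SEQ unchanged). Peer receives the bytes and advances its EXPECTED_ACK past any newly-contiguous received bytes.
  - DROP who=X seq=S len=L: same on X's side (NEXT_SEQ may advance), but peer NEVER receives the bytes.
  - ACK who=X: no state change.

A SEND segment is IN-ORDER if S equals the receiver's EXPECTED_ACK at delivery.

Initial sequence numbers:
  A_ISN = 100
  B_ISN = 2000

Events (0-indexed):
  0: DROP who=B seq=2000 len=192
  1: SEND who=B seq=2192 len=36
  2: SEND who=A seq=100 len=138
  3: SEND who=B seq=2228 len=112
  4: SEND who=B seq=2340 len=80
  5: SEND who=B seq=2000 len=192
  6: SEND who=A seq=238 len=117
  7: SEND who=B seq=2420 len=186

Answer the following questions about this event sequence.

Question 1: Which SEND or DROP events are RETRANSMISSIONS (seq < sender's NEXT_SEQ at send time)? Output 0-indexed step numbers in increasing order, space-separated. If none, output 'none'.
Step 0: DROP seq=2000 -> fresh
Step 1: SEND seq=2192 -> fresh
Step 2: SEND seq=100 -> fresh
Step 3: SEND seq=2228 -> fresh
Step 4: SEND seq=2340 -> fresh
Step 5: SEND seq=2000 -> retransmit
Step 6: SEND seq=238 -> fresh
Step 7: SEND seq=2420 -> fresh

Answer: 5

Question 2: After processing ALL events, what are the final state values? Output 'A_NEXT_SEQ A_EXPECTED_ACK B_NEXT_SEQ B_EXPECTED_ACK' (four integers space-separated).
After event 0: A_seq=100 A_ack=2000 B_seq=2192 B_ack=100
After event 1: A_seq=100 A_ack=2000 B_seq=2228 B_ack=100
After event 2: A_seq=238 A_ack=2000 B_seq=2228 B_ack=238
After event 3: A_seq=238 A_ack=2000 B_seq=2340 B_ack=238
After event 4: A_seq=238 A_ack=2000 B_seq=2420 B_ack=238
After event 5: A_seq=238 A_ack=2420 B_seq=2420 B_ack=238
After event 6: A_seq=355 A_ack=2420 B_seq=2420 B_ack=355
After event 7: A_seq=355 A_ack=2606 B_seq=2606 B_ack=355

Answer: 355 2606 2606 355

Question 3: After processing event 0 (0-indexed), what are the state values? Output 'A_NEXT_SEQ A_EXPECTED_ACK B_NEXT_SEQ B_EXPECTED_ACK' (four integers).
After event 0: A_seq=100 A_ack=2000 B_seq=2192 B_ack=100

100 2000 2192 100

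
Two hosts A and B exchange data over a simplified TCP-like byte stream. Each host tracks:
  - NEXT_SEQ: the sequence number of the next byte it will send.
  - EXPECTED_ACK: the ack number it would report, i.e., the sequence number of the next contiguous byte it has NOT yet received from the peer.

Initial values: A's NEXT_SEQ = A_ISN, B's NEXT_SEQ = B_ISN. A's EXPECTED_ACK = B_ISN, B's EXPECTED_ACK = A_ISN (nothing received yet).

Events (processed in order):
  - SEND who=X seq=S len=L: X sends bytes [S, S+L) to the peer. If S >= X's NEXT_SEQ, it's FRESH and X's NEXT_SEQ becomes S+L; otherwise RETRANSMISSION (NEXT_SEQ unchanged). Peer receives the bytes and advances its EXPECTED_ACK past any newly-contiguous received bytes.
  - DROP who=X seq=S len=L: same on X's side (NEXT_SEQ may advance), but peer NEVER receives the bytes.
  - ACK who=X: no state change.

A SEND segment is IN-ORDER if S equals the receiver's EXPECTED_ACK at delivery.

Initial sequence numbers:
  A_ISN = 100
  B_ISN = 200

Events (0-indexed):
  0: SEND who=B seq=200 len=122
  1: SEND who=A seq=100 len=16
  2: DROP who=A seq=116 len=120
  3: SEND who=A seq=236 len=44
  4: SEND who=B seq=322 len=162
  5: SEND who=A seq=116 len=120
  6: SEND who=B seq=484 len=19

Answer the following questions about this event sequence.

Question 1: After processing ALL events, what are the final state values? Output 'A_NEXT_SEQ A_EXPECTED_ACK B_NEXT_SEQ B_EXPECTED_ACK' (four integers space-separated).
After event 0: A_seq=100 A_ack=322 B_seq=322 B_ack=100
After event 1: A_seq=116 A_ack=322 B_seq=322 B_ack=116
After event 2: A_seq=236 A_ack=322 B_seq=322 B_ack=116
After event 3: A_seq=280 A_ack=322 B_seq=322 B_ack=116
After event 4: A_seq=280 A_ack=484 B_seq=484 B_ack=116
After event 5: A_seq=280 A_ack=484 B_seq=484 B_ack=280
After event 6: A_seq=280 A_ack=503 B_seq=503 B_ack=280

Answer: 280 503 503 280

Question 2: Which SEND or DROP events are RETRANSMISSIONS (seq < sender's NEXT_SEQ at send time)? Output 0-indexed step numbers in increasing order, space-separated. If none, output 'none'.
Step 0: SEND seq=200 -> fresh
Step 1: SEND seq=100 -> fresh
Step 2: DROP seq=116 -> fresh
Step 3: SEND seq=236 -> fresh
Step 4: SEND seq=322 -> fresh
Step 5: SEND seq=116 -> retransmit
Step 6: SEND seq=484 -> fresh

Answer: 5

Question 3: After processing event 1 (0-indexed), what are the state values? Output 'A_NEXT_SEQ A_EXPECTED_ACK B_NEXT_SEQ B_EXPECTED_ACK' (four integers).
After event 0: A_seq=100 A_ack=322 B_seq=322 B_ack=100
After event 1: A_seq=116 A_ack=322 B_seq=322 B_ack=116

116 322 322 116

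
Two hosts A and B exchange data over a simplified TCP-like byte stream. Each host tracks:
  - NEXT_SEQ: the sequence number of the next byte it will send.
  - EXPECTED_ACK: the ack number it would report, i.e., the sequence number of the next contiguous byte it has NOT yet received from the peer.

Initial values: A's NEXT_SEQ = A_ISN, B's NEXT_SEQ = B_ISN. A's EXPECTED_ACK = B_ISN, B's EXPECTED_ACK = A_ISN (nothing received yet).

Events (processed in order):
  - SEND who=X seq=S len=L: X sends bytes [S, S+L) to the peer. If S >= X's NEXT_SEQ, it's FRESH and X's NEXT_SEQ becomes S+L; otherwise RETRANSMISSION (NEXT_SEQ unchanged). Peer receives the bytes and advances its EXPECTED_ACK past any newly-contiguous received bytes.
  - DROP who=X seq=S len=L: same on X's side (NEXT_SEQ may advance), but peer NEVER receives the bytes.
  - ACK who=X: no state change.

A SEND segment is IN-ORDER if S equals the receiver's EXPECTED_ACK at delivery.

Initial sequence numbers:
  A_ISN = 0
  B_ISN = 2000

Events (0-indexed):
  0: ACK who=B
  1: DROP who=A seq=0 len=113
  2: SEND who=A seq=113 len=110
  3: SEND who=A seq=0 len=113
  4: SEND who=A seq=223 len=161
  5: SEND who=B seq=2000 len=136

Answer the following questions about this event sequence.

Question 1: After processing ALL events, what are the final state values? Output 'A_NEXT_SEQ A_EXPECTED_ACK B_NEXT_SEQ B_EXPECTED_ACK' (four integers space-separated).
Answer: 384 2136 2136 384

Derivation:
After event 0: A_seq=0 A_ack=2000 B_seq=2000 B_ack=0
After event 1: A_seq=113 A_ack=2000 B_seq=2000 B_ack=0
After event 2: A_seq=223 A_ack=2000 B_seq=2000 B_ack=0
After event 3: A_seq=223 A_ack=2000 B_seq=2000 B_ack=223
After event 4: A_seq=384 A_ack=2000 B_seq=2000 B_ack=384
After event 5: A_seq=384 A_ack=2136 B_seq=2136 B_ack=384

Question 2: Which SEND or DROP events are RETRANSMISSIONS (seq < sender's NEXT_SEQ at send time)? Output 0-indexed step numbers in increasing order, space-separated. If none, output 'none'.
Step 1: DROP seq=0 -> fresh
Step 2: SEND seq=113 -> fresh
Step 3: SEND seq=0 -> retransmit
Step 4: SEND seq=223 -> fresh
Step 5: SEND seq=2000 -> fresh

Answer: 3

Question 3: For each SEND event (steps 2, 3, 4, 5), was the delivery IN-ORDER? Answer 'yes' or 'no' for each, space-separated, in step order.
Step 2: SEND seq=113 -> out-of-order
Step 3: SEND seq=0 -> in-order
Step 4: SEND seq=223 -> in-order
Step 5: SEND seq=2000 -> in-order

Answer: no yes yes yes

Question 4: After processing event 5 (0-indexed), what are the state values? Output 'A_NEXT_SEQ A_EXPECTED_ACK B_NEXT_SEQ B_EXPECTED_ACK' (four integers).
After event 0: A_seq=0 A_ack=2000 B_seq=2000 B_ack=0
After event 1: A_seq=113 A_ack=2000 B_seq=2000 B_ack=0
After event 2: A_seq=223 A_ack=2000 B_seq=2000 B_ack=0
After event 3: A_seq=223 A_ack=2000 B_seq=2000 B_ack=223
After event 4: A_seq=384 A_ack=2000 B_seq=2000 B_ack=384
After event 5: A_seq=384 A_ack=2136 B_seq=2136 B_ack=384

384 2136 2136 384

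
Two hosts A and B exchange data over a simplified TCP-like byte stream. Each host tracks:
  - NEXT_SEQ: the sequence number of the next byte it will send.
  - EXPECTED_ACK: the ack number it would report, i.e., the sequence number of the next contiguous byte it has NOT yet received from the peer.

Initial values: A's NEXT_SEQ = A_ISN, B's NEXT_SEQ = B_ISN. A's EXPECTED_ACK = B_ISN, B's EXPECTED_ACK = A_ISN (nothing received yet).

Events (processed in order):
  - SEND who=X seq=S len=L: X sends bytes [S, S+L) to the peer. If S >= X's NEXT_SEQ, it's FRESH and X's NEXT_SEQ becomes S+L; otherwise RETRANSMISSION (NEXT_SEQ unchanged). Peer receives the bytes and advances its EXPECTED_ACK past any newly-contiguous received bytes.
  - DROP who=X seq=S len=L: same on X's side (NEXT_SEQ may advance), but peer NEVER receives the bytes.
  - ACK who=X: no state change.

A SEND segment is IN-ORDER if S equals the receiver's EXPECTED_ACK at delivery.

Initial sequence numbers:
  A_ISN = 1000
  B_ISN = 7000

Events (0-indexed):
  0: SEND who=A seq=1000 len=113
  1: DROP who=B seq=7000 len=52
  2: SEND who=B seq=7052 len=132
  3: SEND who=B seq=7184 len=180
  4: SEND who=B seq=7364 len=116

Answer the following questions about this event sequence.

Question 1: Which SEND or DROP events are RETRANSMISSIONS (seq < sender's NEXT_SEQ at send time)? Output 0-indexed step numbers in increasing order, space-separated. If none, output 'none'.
Answer: none

Derivation:
Step 0: SEND seq=1000 -> fresh
Step 1: DROP seq=7000 -> fresh
Step 2: SEND seq=7052 -> fresh
Step 3: SEND seq=7184 -> fresh
Step 4: SEND seq=7364 -> fresh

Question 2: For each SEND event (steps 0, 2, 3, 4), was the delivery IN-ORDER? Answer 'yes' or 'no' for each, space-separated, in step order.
Step 0: SEND seq=1000 -> in-order
Step 2: SEND seq=7052 -> out-of-order
Step 3: SEND seq=7184 -> out-of-order
Step 4: SEND seq=7364 -> out-of-order

Answer: yes no no no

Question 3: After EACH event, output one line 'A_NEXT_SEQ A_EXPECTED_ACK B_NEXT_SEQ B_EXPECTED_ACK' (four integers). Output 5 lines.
1113 7000 7000 1113
1113 7000 7052 1113
1113 7000 7184 1113
1113 7000 7364 1113
1113 7000 7480 1113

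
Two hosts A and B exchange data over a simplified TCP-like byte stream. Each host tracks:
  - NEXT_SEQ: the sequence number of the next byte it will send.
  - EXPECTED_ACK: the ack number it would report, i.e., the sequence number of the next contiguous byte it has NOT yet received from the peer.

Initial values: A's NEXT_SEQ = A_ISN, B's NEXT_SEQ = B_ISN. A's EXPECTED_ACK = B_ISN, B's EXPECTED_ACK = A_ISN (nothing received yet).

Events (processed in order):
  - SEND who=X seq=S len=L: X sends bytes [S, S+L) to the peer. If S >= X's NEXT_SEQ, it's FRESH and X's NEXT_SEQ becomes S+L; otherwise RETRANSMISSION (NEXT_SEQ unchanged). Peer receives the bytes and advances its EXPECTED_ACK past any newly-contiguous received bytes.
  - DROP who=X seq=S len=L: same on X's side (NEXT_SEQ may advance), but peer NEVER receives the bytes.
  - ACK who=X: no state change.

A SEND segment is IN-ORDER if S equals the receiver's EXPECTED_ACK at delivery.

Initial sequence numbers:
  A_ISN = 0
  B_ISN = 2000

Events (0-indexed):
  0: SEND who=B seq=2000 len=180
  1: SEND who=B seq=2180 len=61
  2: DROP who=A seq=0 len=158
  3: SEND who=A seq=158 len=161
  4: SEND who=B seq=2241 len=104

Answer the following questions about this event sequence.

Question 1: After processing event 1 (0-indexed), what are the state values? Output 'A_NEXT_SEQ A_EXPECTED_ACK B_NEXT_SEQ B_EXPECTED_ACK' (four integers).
After event 0: A_seq=0 A_ack=2180 B_seq=2180 B_ack=0
After event 1: A_seq=0 A_ack=2241 B_seq=2241 B_ack=0

0 2241 2241 0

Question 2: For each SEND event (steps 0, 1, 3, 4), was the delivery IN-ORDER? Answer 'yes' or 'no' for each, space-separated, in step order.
Answer: yes yes no yes

Derivation:
Step 0: SEND seq=2000 -> in-order
Step 1: SEND seq=2180 -> in-order
Step 3: SEND seq=158 -> out-of-order
Step 4: SEND seq=2241 -> in-order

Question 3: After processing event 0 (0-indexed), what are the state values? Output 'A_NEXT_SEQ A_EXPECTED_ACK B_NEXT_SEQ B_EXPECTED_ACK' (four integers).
After event 0: A_seq=0 A_ack=2180 B_seq=2180 B_ack=0

0 2180 2180 0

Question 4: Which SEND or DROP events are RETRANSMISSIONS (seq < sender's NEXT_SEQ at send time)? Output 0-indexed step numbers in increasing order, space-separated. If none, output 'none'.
Step 0: SEND seq=2000 -> fresh
Step 1: SEND seq=2180 -> fresh
Step 2: DROP seq=0 -> fresh
Step 3: SEND seq=158 -> fresh
Step 4: SEND seq=2241 -> fresh

Answer: none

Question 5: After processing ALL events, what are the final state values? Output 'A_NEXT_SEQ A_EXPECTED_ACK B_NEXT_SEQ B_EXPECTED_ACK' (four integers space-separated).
Answer: 319 2345 2345 0

Derivation:
After event 0: A_seq=0 A_ack=2180 B_seq=2180 B_ack=0
After event 1: A_seq=0 A_ack=2241 B_seq=2241 B_ack=0
After event 2: A_seq=158 A_ack=2241 B_seq=2241 B_ack=0
After event 3: A_seq=319 A_ack=2241 B_seq=2241 B_ack=0
After event 4: A_seq=319 A_ack=2345 B_seq=2345 B_ack=0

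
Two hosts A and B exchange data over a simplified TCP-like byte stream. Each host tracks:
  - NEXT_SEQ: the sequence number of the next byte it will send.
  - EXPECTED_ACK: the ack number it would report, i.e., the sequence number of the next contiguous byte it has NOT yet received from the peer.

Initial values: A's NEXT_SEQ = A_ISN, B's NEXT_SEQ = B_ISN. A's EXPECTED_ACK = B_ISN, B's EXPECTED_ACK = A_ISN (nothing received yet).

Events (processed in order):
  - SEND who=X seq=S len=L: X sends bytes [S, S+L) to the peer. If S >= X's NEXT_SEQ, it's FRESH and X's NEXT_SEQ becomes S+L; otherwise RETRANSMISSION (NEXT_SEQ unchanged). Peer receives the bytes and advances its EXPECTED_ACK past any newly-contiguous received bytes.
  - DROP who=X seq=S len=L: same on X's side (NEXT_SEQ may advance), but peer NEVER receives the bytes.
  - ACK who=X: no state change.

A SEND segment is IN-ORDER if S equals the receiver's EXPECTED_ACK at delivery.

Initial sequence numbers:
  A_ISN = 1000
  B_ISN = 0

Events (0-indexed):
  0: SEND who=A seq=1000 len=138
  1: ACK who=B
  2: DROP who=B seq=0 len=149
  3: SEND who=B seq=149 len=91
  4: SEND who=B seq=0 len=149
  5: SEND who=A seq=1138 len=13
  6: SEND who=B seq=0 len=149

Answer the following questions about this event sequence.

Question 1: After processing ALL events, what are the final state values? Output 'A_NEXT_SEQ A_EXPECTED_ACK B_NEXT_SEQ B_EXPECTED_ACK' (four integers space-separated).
After event 0: A_seq=1138 A_ack=0 B_seq=0 B_ack=1138
After event 1: A_seq=1138 A_ack=0 B_seq=0 B_ack=1138
After event 2: A_seq=1138 A_ack=0 B_seq=149 B_ack=1138
After event 3: A_seq=1138 A_ack=0 B_seq=240 B_ack=1138
After event 4: A_seq=1138 A_ack=240 B_seq=240 B_ack=1138
After event 5: A_seq=1151 A_ack=240 B_seq=240 B_ack=1151
After event 6: A_seq=1151 A_ack=240 B_seq=240 B_ack=1151

Answer: 1151 240 240 1151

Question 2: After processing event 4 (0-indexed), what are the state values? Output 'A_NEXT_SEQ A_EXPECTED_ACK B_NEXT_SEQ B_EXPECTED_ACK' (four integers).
After event 0: A_seq=1138 A_ack=0 B_seq=0 B_ack=1138
After event 1: A_seq=1138 A_ack=0 B_seq=0 B_ack=1138
After event 2: A_seq=1138 A_ack=0 B_seq=149 B_ack=1138
After event 3: A_seq=1138 A_ack=0 B_seq=240 B_ack=1138
After event 4: A_seq=1138 A_ack=240 B_seq=240 B_ack=1138

1138 240 240 1138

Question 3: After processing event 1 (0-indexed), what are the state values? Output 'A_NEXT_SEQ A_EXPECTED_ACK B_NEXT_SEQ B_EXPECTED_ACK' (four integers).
After event 0: A_seq=1138 A_ack=0 B_seq=0 B_ack=1138
After event 1: A_seq=1138 A_ack=0 B_seq=0 B_ack=1138

1138 0 0 1138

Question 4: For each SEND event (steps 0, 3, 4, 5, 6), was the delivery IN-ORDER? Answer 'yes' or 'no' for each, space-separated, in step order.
Step 0: SEND seq=1000 -> in-order
Step 3: SEND seq=149 -> out-of-order
Step 4: SEND seq=0 -> in-order
Step 5: SEND seq=1138 -> in-order
Step 6: SEND seq=0 -> out-of-order

Answer: yes no yes yes no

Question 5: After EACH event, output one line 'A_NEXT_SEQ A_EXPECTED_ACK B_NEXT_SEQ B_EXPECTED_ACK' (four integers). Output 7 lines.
1138 0 0 1138
1138 0 0 1138
1138 0 149 1138
1138 0 240 1138
1138 240 240 1138
1151 240 240 1151
1151 240 240 1151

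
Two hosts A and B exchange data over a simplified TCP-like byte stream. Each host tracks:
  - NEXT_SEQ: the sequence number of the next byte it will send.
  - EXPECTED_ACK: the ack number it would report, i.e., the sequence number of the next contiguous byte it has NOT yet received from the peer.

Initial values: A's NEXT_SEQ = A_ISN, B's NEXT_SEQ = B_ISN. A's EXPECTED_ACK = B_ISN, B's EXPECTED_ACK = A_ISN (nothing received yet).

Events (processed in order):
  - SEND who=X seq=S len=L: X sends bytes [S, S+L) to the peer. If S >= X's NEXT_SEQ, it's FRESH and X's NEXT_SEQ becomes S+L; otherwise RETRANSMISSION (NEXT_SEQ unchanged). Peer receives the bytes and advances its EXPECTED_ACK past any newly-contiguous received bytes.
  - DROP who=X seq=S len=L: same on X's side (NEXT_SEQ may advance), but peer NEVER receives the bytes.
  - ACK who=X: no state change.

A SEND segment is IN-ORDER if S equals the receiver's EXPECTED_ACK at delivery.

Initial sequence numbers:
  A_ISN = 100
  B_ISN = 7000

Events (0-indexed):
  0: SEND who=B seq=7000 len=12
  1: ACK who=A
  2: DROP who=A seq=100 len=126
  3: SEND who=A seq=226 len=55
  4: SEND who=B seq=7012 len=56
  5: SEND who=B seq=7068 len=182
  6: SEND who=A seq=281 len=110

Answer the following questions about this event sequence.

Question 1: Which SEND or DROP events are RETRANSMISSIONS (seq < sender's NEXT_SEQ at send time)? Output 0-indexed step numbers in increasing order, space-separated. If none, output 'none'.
Step 0: SEND seq=7000 -> fresh
Step 2: DROP seq=100 -> fresh
Step 3: SEND seq=226 -> fresh
Step 4: SEND seq=7012 -> fresh
Step 5: SEND seq=7068 -> fresh
Step 6: SEND seq=281 -> fresh

Answer: none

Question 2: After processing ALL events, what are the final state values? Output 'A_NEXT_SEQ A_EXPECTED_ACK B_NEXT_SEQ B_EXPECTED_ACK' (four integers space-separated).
After event 0: A_seq=100 A_ack=7012 B_seq=7012 B_ack=100
After event 1: A_seq=100 A_ack=7012 B_seq=7012 B_ack=100
After event 2: A_seq=226 A_ack=7012 B_seq=7012 B_ack=100
After event 3: A_seq=281 A_ack=7012 B_seq=7012 B_ack=100
After event 4: A_seq=281 A_ack=7068 B_seq=7068 B_ack=100
After event 5: A_seq=281 A_ack=7250 B_seq=7250 B_ack=100
After event 6: A_seq=391 A_ack=7250 B_seq=7250 B_ack=100

Answer: 391 7250 7250 100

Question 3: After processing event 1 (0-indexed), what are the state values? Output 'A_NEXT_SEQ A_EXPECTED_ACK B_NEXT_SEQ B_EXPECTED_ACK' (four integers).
After event 0: A_seq=100 A_ack=7012 B_seq=7012 B_ack=100
After event 1: A_seq=100 A_ack=7012 B_seq=7012 B_ack=100

100 7012 7012 100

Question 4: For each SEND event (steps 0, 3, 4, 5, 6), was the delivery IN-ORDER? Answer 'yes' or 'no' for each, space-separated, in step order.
Answer: yes no yes yes no

Derivation:
Step 0: SEND seq=7000 -> in-order
Step 3: SEND seq=226 -> out-of-order
Step 4: SEND seq=7012 -> in-order
Step 5: SEND seq=7068 -> in-order
Step 6: SEND seq=281 -> out-of-order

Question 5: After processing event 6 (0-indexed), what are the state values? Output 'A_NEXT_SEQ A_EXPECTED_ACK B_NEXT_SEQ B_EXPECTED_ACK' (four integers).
After event 0: A_seq=100 A_ack=7012 B_seq=7012 B_ack=100
After event 1: A_seq=100 A_ack=7012 B_seq=7012 B_ack=100
After event 2: A_seq=226 A_ack=7012 B_seq=7012 B_ack=100
After event 3: A_seq=281 A_ack=7012 B_seq=7012 B_ack=100
After event 4: A_seq=281 A_ack=7068 B_seq=7068 B_ack=100
After event 5: A_seq=281 A_ack=7250 B_seq=7250 B_ack=100
After event 6: A_seq=391 A_ack=7250 B_seq=7250 B_ack=100

391 7250 7250 100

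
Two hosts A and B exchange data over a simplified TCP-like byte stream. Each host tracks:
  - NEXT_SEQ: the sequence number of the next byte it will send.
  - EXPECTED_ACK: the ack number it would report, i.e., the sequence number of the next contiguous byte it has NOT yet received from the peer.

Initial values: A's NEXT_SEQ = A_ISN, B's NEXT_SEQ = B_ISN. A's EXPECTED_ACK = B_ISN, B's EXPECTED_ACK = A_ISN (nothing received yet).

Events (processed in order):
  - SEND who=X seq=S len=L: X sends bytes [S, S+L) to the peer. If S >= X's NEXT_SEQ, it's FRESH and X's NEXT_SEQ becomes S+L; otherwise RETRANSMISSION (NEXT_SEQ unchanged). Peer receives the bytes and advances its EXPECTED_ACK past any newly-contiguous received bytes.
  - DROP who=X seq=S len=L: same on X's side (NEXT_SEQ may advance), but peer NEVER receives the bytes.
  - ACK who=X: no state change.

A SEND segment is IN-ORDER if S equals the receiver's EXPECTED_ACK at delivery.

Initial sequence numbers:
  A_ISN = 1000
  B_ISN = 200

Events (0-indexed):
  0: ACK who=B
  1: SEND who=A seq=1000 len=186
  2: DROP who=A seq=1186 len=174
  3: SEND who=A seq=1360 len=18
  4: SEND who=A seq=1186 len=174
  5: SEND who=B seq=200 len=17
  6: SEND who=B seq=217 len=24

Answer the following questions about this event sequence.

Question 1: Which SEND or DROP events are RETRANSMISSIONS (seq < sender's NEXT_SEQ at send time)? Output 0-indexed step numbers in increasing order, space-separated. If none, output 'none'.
Answer: 4

Derivation:
Step 1: SEND seq=1000 -> fresh
Step 2: DROP seq=1186 -> fresh
Step 3: SEND seq=1360 -> fresh
Step 4: SEND seq=1186 -> retransmit
Step 5: SEND seq=200 -> fresh
Step 6: SEND seq=217 -> fresh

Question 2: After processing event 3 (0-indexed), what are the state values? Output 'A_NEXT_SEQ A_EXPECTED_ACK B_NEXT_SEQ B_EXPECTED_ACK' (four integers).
After event 0: A_seq=1000 A_ack=200 B_seq=200 B_ack=1000
After event 1: A_seq=1186 A_ack=200 B_seq=200 B_ack=1186
After event 2: A_seq=1360 A_ack=200 B_seq=200 B_ack=1186
After event 3: A_seq=1378 A_ack=200 B_seq=200 B_ack=1186

1378 200 200 1186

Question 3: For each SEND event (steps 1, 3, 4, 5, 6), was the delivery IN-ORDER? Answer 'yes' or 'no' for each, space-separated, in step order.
Step 1: SEND seq=1000 -> in-order
Step 3: SEND seq=1360 -> out-of-order
Step 4: SEND seq=1186 -> in-order
Step 5: SEND seq=200 -> in-order
Step 6: SEND seq=217 -> in-order

Answer: yes no yes yes yes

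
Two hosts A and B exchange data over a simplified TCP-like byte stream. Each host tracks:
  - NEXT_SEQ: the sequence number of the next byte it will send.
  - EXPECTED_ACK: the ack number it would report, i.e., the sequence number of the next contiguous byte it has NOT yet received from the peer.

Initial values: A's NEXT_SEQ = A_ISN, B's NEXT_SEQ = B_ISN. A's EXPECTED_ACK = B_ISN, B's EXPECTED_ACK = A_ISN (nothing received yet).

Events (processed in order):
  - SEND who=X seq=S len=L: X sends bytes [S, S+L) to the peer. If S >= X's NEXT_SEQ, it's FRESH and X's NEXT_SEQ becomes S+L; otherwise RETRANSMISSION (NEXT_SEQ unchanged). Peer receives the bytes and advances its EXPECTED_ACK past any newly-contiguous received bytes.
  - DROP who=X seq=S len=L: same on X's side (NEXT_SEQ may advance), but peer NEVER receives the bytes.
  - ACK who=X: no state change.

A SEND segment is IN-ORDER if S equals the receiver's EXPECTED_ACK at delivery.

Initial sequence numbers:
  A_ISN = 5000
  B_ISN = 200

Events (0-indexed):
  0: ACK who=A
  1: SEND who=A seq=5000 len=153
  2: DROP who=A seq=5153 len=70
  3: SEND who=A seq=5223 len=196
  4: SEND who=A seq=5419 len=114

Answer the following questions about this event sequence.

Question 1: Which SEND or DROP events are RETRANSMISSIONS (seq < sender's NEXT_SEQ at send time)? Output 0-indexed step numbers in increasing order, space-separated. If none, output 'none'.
Answer: none

Derivation:
Step 1: SEND seq=5000 -> fresh
Step 2: DROP seq=5153 -> fresh
Step 3: SEND seq=5223 -> fresh
Step 4: SEND seq=5419 -> fresh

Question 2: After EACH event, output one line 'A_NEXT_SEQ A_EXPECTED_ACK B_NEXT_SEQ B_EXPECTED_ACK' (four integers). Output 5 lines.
5000 200 200 5000
5153 200 200 5153
5223 200 200 5153
5419 200 200 5153
5533 200 200 5153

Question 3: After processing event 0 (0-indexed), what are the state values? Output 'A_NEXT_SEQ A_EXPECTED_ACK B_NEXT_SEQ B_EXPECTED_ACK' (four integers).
After event 0: A_seq=5000 A_ack=200 B_seq=200 B_ack=5000

5000 200 200 5000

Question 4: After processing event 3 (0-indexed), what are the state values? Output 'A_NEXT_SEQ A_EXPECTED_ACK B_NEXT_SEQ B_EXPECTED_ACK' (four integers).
After event 0: A_seq=5000 A_ack=200 B_seq=200 B_ack=5000
After event 1: A_seq=5153 A_ack=200 B_seq=200 B_ack=5153
After event 2: A_seq=5223 A_ack=200 B_seq=200 B_ack=5153
After event 3: A_seq=5419 A_ack=200 B_seq=200 B_ack=5153

5419 200 200 5153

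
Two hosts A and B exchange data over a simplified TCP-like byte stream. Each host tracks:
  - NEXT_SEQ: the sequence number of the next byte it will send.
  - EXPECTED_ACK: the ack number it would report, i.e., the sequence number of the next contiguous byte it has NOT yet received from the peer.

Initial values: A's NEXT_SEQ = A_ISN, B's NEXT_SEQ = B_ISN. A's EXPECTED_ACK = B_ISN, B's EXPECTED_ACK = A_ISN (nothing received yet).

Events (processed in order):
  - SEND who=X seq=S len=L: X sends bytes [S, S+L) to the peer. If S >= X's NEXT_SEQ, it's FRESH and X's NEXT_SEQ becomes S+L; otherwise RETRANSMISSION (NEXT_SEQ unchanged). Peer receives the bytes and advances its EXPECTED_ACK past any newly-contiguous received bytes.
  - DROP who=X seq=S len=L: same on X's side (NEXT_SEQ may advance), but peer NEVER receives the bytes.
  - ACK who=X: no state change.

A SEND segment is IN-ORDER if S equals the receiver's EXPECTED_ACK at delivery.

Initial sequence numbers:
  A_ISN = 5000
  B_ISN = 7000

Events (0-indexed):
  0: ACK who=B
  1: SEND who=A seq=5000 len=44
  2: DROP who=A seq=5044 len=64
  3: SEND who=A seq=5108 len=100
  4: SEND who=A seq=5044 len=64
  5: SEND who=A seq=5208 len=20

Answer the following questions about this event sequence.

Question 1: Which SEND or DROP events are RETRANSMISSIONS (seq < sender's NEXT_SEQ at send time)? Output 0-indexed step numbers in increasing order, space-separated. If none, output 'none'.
Step 1: SEND seq=5000 -> fresh
Step 2: DROP seq=5044 -> fresh
Step 3: SEND seq=5108 -> fresh
Step 4: SEND seq=5044 -> retransmit
Step 5: SEND seq=5208 -> fresh

Answer: 4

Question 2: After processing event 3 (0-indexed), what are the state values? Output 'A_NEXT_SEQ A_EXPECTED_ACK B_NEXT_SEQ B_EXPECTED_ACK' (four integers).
After event 0: A_seq=5000 A_ack=7000 B_seq=7000 B_ack=5000
After event 1: A_seq=5044 A_ack=7000 B_seq=7000 B_ack=5044
After event 2: A_seq=5108 A_ack=7000 B_seq=7000 B_ack=5044
After event 3: A_seq=5208 A_ack=7000 B_seq=7000 B_ack=5044

5208 7000 7000 5044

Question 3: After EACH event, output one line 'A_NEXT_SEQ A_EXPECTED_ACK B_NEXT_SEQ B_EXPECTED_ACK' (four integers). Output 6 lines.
5000 7000 7000 5000
5044 7000 7000 5044
5108 7000 7000 5044
5208 7000 7000 5044
5208 7000 7000 5208
5228 7000 7000 5228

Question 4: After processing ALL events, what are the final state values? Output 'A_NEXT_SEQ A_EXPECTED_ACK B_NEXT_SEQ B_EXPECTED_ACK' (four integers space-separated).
Answer: 5228 7000 7000 5228

Derivation:
After event 0: A_seq=5000 A_ack=7000 B_seq=7000 B_ack=5000
After event 1: A_seq=5044 A_ack=7000 B_seq=7000 B_ack=5044
After event 2: A_seq=5108 A_ack=7000 B_seq=7000 B_ack=5044
After event 3: A_seq=5208 A_ack=7000 B_seq=7000 B_ack=5044
After event 4: A_seq=5208 A_ack=7000 B_seq=7000 B_ack=5208
After event 5: A_seq=5228 A_ack=7000 B_seq=7000 B_ack=5228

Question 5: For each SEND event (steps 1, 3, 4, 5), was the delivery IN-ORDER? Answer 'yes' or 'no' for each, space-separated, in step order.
Answer: yes no yes yes

Derivation:
Step 1: SEND seq=5000 -> in-order
Step 3: SEND seq=5108 -> out-of-order
Step 4: SEND seq=5044 -> in-order
Step 5: SEND seq=5208 -> in-order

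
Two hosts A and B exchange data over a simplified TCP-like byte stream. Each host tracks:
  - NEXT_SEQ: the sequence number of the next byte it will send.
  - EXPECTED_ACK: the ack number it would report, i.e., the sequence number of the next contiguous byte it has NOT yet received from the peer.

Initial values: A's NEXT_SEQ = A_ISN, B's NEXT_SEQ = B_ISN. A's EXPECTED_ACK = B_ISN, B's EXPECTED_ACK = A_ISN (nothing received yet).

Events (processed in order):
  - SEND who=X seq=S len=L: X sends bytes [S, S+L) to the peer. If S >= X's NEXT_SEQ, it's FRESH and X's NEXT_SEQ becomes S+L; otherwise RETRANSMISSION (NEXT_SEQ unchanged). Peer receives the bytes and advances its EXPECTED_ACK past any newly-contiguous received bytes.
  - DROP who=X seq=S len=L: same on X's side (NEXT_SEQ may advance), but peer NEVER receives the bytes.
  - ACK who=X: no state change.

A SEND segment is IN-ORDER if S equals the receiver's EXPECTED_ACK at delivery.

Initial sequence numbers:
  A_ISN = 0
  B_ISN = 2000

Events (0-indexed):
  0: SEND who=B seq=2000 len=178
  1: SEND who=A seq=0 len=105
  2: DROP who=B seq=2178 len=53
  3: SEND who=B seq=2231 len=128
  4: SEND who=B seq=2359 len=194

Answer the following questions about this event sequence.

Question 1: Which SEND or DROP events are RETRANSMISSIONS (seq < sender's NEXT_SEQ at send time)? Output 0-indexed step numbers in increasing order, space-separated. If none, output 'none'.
Answer: none

Derivation:
Step 0: SEND seq=2000 -> fresh
Step 1: SEND seq=0 -> fresh
Step 2: DROP seq=2178 -> fresh
Step 3: SEND seq=2231 -> fresh
Step 4: SEND seq=2359 -> fresh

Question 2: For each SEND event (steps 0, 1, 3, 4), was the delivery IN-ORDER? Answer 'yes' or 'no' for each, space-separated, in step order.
Step 0: SEND seq=2000 -> in-order
Step 1: SEND seq=0 -> in-order
Step 3: SEND seq=2231 -> out-of-order
Step 4: SEND seq=2359 -> out-of-order

Answer: yes yes no no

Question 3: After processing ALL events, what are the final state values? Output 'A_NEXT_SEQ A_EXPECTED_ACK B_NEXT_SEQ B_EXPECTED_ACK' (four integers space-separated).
Answer: 105 2178 2553 105

Derivation:
After event 0: A_seq=0 A_ack=2178 B_seq=2178 B_ack=0
After event 1: A_seq=105 A_ack=2178 B_seq=2178 B_ack=105
After event 2: A_seq=105 A_ack=2178 B_seq=2231 B_ack=105
After event 3: A_seq=105 A_ack=2178 B_seq=2359 B_ack=105
After event 4: A_seq=105 A_ack=2178 B_seq=2553 B_ack=105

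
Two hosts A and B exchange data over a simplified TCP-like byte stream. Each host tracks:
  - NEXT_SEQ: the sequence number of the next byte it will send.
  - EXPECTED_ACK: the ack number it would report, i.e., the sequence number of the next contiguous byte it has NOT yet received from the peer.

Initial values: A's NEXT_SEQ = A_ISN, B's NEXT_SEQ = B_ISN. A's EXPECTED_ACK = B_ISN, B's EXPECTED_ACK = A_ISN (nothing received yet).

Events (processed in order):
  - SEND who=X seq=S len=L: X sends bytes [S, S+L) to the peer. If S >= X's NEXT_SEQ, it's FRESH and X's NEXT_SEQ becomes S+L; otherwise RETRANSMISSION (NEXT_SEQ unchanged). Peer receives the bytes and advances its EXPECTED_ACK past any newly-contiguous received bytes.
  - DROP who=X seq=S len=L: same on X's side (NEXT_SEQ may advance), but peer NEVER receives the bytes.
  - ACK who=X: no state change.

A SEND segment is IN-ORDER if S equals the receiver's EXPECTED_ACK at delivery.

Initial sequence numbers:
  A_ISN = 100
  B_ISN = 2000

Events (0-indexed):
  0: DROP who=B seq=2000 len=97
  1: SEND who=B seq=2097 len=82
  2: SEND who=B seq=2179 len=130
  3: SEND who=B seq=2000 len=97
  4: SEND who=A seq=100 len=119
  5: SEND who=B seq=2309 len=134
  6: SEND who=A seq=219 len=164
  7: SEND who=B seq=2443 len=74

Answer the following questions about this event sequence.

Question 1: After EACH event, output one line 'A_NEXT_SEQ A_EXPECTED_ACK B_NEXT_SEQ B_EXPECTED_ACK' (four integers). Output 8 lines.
100 2000 2097 100
100 2000 2179 100
100 2000 2309 100
100 2309 2309 100
219 2309 2309 219
219 2443 2443 219
383 2443 2443 383
383 2517 2517 383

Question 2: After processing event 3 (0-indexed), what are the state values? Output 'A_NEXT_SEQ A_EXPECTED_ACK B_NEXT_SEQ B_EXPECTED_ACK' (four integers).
After event 0: A_seq=100 A_ack=2000 B_seq=2097 B_ack=100
After event 1: A_seq=100 A_ack=2000 B_seq=2179 B_ack=100
After event 2: A_seq=100 A_ack=2000 B_seq=2309 B_ack=100
After event 3: A_seq=100 A_ack=2309 B_seq=2309 B_ack=100

100 2309 2309 100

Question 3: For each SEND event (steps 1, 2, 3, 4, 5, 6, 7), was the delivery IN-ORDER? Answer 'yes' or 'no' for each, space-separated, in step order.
Step 1: SEND seq=2097 -> out-of-order
Step 2: SEND seq=2179 -> out-of-order
Step 3: SEND seq=2000 -> in-order
Step 4: SEND seq=100 -> in-order
Step 5: SEND seq=2309 -> in-order
Step 6: SEND seq=219 -> in-order
Step 7: SEND seq=2443 -> in-order

Answer: no no yes yes yes yes yes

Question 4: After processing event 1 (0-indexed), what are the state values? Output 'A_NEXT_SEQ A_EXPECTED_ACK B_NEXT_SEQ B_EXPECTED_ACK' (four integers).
After event 0: A_seq=100 A_ack=2000 B_seq=2097 B_ack=100
After event 1: A_seq=100 A_ack=2000 B_seq=2179 B_ack=100

100 2000 2179 100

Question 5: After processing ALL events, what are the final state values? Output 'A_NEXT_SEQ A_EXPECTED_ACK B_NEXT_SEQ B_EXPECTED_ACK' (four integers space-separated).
After event 0: A_seq=100 A_ack=2000 B_seq=2097 B_ack=100
After event 1: A_seq=100 A_ack=2000 B_seq=2179 B_ack=100
After event 2: A_seq=100 A_ack=2000 B_seq=2309 B_ack=100
After event 3: A_seq=100 A_ack=2309 B_seq=2309 B_ack=100
After event 4: A_seq=219 A_ack=2309 B_seq=2309 B_ack=219
After event 5: A_seq=219 A_ack=2443 B_seq=2443 B_ack=219
After event 6: A_seq=383 A_ack=2443 B_seq=2443 B_ack=383
After event 7: A_seq=383 A_ack=2517 B_seq=2517 B_ack=383

Answer: 383 2517 2517 383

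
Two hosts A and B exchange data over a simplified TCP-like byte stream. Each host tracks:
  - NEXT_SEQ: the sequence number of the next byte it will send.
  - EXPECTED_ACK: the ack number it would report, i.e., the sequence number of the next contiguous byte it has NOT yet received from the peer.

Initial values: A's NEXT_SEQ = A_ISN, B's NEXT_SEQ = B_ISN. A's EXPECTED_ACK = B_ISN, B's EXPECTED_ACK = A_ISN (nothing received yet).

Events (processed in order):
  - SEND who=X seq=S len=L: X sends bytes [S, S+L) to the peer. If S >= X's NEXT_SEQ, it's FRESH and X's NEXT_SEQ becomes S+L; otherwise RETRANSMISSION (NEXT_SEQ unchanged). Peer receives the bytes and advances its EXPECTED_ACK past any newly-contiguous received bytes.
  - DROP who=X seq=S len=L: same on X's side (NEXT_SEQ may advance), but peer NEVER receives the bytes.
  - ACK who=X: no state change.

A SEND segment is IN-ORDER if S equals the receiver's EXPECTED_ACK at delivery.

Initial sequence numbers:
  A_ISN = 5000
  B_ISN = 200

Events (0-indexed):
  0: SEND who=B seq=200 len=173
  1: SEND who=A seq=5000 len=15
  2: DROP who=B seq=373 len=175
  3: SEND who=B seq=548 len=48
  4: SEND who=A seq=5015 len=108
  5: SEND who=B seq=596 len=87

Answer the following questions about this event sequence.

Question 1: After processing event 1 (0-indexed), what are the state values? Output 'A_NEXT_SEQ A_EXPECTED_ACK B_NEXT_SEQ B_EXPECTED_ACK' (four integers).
After event 0: A_seq=5000 A_ack=373 B_seq=373 B_ack=5000
After event 1: A_seq=5015 A_ack=373 B_seq=373 B_ack=5015

5015 373 373 5015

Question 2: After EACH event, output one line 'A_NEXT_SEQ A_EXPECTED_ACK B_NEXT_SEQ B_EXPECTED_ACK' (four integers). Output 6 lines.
5000 373 373 5000
5015 373 373 5015
5015 373 548 5015
5015 373 596 5015
5123 373 596 5123
5123 373 683 5123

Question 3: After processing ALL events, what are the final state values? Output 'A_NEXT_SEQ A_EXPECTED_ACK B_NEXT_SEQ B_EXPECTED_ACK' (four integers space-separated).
After event 0: A_seq=5000 A_ack=373 B_seq=373 B_ack=5000
After event 1: A_seq=5015 A_ack=373 B_seq=373 B_ack=5015
After event 2: A_seq=5015 A_ack=373 B_seq=548 B_ack=5015
After event 3: A_seq=5015 A_ack=373 B_seq=596 B_ack=5015
After event 4: A_seq=5123 A_ack=373 B_seq=596 B_ack=5123
After event 5: A_seq=5123 A_ack=373 B_seq=683 B_ack=5123

Answer: 5123 373 683 5123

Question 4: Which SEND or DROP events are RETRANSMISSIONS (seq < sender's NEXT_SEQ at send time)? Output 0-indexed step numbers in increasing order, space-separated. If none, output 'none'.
Answer: none

Derivation:
Step 0: SEND seq=200 -> fresh
Step 1: SEND seq=5000 -> fresh
Step 2: DROP seq=373 -> fresh
Step 3: SEND seq=548 -> fresh
Step 4: SEND seq=5015 -> fresh
Step 5: SEND seq=596 -> fresh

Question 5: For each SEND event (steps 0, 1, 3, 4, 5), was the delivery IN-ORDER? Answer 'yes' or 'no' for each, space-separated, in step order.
Answer: yes yes no yes no

Derivation:
Step 0: SEND seq=200 -> in-order
Step 1: SEND seq=5000 -> in-order
Step 3: SEND seq=548 -> out-of-order
Step 4: SEND seq=5015 -> in-order
Step 5: SEND seq=596 -> out-of-order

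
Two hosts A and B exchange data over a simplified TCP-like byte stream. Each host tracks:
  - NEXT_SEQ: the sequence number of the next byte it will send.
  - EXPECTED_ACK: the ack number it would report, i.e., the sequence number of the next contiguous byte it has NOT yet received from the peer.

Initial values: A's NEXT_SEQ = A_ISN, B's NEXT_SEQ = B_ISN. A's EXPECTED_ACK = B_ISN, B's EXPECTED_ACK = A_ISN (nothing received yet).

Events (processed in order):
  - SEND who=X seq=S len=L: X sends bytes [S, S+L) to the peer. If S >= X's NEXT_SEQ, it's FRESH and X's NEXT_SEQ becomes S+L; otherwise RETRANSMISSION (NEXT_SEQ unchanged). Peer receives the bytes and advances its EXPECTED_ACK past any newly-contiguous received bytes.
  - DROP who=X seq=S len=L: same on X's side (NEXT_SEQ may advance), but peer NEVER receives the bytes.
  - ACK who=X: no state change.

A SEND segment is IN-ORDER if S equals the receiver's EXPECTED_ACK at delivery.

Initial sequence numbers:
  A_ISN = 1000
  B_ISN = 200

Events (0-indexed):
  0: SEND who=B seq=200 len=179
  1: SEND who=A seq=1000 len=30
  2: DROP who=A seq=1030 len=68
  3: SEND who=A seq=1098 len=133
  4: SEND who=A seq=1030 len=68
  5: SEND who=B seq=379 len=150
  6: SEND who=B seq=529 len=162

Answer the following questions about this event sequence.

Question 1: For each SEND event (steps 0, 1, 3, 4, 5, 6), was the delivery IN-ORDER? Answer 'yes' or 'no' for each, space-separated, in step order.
Answer: yes yes no yes yes yes

Derivation:
Step 0: SEND seq=200 -> in-order
Step 1: SEND seq=1000 -> in-order
Step 3: SEND seq=1098 -> out-of-order
Step 4: SEND seq=1030 -> in-order
Step 5: SEND seq=379 -> in-order
Step 6: SEND seq=529 -> in-order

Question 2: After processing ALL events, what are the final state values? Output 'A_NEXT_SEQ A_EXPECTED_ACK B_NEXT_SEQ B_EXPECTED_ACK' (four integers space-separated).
Answer: 1231 691 691 1231

Derivation:
After event 0: A_seq=1000 A_ack=379 B_seq=379 B_ack=1000
After event 1: A_seq=1030 A_ack=379 B_seq=379 B_ack=1030
After event 2: A_seq=1098 A_ack=379 B_seq=379 B_ack=1030
After event 3: A_seq=1231 A_ack=379 B_seq=379 B_ack=1030
After event 4: A_seq=1231 A_ack=379 B_seq=379 B_ack=1231
After event 5: A_seq=1231 A_ack=529 B_seq=529 B_ack=1231
After event 6: A_seq=1231 A_ack=691 B_seq=691 B_ack=1231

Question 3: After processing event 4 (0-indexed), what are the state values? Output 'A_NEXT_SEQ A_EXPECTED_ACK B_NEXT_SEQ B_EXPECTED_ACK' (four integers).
After event 0: A_seq=1000 A_ack=379 B_seq=379 B_ack=1000
After event 1: A_seq=1030 A_ack=379 B_seq=379 B_ack=1030
After event 2: A_seq=1098 A_ack=379 B_seq=379 B_ack=1030
After event 3: A_seq=1231 A_ack=379 B_seq=379 B_ack=1030
After event 4: A_seq=1231 A_ack=379 B_seq=379 B_ack=1231

1231 379 379 1231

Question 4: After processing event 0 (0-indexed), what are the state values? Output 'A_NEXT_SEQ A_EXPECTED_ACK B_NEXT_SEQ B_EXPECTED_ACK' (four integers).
After event 0: A_seq=1000 A_ack=379 B_seq=379 B_ack=1000

1000 379 379 1000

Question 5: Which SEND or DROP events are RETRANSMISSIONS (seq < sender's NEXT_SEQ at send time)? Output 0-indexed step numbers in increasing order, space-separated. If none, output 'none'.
Answer: 4

Derivation:
Step 0: SEND seq=200 -> fresh
Step 1: SEND seq=1000 -> fresh
Step 2: DROP seq=1030 -> fresh
Step 3: SEND seq=1098 -> fresh
Step 4: SEND seq=1030 -> retransmit
Step 5: SEND seq=379 -> fresh
Step 6: SEND seq=529 -> fresh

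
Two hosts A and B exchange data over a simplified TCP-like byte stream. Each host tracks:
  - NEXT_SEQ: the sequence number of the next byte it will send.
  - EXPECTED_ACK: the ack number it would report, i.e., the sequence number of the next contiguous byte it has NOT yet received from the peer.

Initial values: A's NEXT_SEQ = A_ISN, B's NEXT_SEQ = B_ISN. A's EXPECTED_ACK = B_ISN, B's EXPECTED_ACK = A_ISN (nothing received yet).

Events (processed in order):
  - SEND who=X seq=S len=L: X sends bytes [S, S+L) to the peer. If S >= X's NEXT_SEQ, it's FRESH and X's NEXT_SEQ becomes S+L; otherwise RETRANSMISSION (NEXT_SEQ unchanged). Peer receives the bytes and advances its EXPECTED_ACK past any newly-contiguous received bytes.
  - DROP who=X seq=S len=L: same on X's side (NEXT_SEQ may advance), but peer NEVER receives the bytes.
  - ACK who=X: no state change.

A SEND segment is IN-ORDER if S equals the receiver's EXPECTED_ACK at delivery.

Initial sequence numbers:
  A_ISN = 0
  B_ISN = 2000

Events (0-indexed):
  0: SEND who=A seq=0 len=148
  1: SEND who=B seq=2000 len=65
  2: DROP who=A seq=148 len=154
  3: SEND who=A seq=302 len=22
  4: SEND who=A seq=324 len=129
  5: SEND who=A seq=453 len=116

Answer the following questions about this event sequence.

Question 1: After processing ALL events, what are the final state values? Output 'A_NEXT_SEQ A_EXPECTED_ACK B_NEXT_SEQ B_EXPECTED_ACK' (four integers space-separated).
Answer: 569 2065 2065 148

Derivation:
After event 0: A_seq=148 A_ack=2000 B_seq=2000 B_ack=148
After event 1: A_seq=148 A_ack=2065 B_seq=2065 B_ack=148
After event 2: A_seq=302 A_ack=2065 B_seq=2065 B_ack=148
After event 3: A_seq=324 A_ack=2065 B_seq=2065 B_ack=148
After event 4: A_seq=453 A_ack=2065 B_seq=2065 B_ack=148
After event 5: A_seq=569 A_ack=2065 B_seq=2065 B_ack=148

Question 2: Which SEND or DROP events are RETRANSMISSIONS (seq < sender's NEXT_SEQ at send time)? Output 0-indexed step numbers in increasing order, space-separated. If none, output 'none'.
Step 0: SEND seq=0 -> fresh
Step 1: SEND seq=2000 -> fresh
Step 2: DROP seq=148 -> fresh
Step 3: SEND seq=302 -> fresh
Step 4: SEND seq=324 -> fresh
Step 5: SEND seq=453 -> fresh

Answer: none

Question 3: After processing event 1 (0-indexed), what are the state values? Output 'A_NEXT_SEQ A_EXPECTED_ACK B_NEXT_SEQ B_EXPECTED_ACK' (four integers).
After event 0: A_seq=148 A_ack=2000 B_seq=2000 B_ack=148
After event 1: A_seq=148 A_ack=2065 B_seq=2065 B_ack=148

148 2065 2065 148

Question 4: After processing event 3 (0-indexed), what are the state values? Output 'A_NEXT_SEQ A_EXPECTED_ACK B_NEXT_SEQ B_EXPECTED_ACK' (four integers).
After event 0: A_seq=148 A_ack=2000 B_seq=2000 B_ack=148
After event 1: A_seq=148 A_ack=2065 B_seq=2065 B_ack=148
After event 2: A_seq=302 A_ack=2065 B_seq=2065 B_ack=148
After event 3: A_seq=324 A_ack=2065 B_seq=2065 B_ack=148

324 2065 2065 148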